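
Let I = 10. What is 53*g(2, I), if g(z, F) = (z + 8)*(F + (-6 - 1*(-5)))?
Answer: 4770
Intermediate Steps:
g(z, F) = (-1 + F)*(8 + z) (g(z, F) = (8 + z)*(F + (-6 + 5)) = (8 + z)*(F - 1) = (8 + z)*(-1 + F) = (-1 + F)*(8 + z))
53*g(2, I) = 53*(-8 - 1*2 + 8*10 + 10*2) = 53*(-8 - 2 + 80 + 20) = 53*90 = 4770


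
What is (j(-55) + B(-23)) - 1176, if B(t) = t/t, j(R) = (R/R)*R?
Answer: -1230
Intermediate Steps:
j(R) = R (j(R) = 1*R = R)
B(t) = 1
(j(-55) + B(-23)) - 1176 = (-55 + 1) - 1176 = -54 - 1176 = -1230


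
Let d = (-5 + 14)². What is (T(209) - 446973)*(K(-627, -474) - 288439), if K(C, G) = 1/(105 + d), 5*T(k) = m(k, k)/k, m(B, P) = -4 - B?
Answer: 4176509227251949/32395 ≈ 1.2892e+11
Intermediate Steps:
d = 81 (d = 9² = 81)
T(k) = (-4 - k)/(5*k) (T(k) = ((-4 - k)/k)/5 = (-4 - k)/(5*k))
K(C, G) = 1/186 (K(C, G) = 1/(105 + 81) = 1/186)
(T(209) - 446973)*(K(-627, -474) - 288439) = ((⅕)*(-4 - 1*209)/209 - 446973)*(1/186 - 288439) = ((⅕)*(1/209)*(-4 - 209) - 446973)*(-53649653/186) = ((⅕)*(1/209)*(-213) - 446973)*(-53649653/186) = (-213/1045 - 446973)*(-53649653/186) = -467086998/1045*(-53649653/186) = 4176509227251949/32395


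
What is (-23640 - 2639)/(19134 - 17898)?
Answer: -26279/1236 ≈ -21.261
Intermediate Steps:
(-23640 - 2639)/(19134 - 17898) = -26279/1236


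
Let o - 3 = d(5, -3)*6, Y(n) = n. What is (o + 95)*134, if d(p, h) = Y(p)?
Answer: 17152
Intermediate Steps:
d(p, h) = p
o = 33 (o = 3 + 5*6 = 3 + 30 = 33)
(o + 95)*134 = (33 + 95)*134 = 128*134 = 17152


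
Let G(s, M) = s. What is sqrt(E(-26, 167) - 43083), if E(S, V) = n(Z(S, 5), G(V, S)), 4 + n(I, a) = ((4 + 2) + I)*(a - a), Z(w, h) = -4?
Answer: I*sqrt(43087) ≈ 207.57*I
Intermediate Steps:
n(I, a) = -4 (n(I, a) = -4 + ((4 + 2) + I)*(a - a) = -4 + (6 + I)*0 = -4 + 0 = -4)
E(S, V) = -4
sqrt(E(-26, 167) - 43083) = sqrt(-4 - 43083) = sqrt(-43087) = I*sqrt(43087)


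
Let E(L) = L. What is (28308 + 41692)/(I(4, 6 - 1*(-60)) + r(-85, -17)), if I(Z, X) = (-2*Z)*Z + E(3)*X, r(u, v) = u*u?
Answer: 70000/7391 ≈ 9.4710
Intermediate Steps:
r(u, v) = u²
I(Z, X) = -2*Z² + 3*X (I(Z, X) = (-2*Z)*Z + 3*X = -2*Z² + 3*X)
(28308 + 41692)/(I(4, 6 - 1*(-60)) + r(-85, -17)) = (28308 + 41692)/((-2*4² + 3*(6 - 1*(-60))) + (-85)²) = 70000/((-2*16 + 3*(6 + 60)) + 7225) = 70000/((-32 + 3*66) + 7225) = 70000/((-32 + 198) + 7225) = 70000/(166 + 7225) = 70000/7391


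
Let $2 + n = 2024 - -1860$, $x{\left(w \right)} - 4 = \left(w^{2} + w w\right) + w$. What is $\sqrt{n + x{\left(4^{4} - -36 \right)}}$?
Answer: $\sqrt{174706} \approx 417.98$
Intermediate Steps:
$x{\left(w \right)} = 4 + w + 2 w^{2}$ ($x{\left(w \right)} = 4 + \left(\left(w^{2} + w w\right) + w\right) = 4 + \left(\left(w^{2} + w^{2}\right) + w\right) = 4 + \left(2 w^{2} + w\right) = 4 + \left(w + 2 w^{2}\right) = 4 + w + 2 w^{2}$)
$n = 3882$ ($n = -2 + \left(2024 - -1860\right) = -2 + \left(2024 + \left(-5537 + 7397\right)\right) = -2 + \left(2024 + 1860\right) = -2 + 3884 = 3882$)
$\sqrt{n + x{\left(4^{4} - -36 \right)}} = \sqrt{3882 + \left(4 - \left(-36 - 4^{4}\right) + 2 \left(4^{4} - -36\right)^{2}\right)} = \sqrt{3882 + \left(4 + \left(256 + 36\right) + 2 \left(256 + 36\right)^{2}\right)} = \sqrt{3882 + \left(4 + 292 + 2 \cdot 292^{2}\right)} = \sqrt{3882 + \left(4 + 292 + 2 \cdot 85264\right)} = \sqrt{3882 + \left(4 + 292 + 170528\right)} = \sqrt{3882 + 170824} = \sqrt{174706}$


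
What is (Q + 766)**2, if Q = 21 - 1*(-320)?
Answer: 1225449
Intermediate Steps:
Q = 341 (Q = 21 + 320 = 341)
(Q + 766)**2 = (341 + 766)**2 = 1107**2 = 1225449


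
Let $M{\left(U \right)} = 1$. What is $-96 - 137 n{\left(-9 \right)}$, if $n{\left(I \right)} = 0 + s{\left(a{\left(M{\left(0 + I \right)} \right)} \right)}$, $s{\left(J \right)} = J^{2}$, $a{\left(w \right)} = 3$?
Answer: $-1329$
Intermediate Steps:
$n{\left(I \right)} = 9$ ($n{\left(I \right)} = 0 + 3^{2} = 0 + 9 = 9$)
$-96 - 137 n{\left(-9 \right)} = -96 - 1233 = -1329$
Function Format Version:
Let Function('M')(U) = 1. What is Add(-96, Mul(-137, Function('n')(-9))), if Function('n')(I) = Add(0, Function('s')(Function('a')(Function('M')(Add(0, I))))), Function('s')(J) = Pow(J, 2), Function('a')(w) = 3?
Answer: -1329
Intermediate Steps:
Function('n')(I) = 9 (Function('n')(I) = Add(0, Pow(3, 2)) = Add(0, 9) = 9)
Add(-96, Mul(-137, Function('n')(-9))) = Add(-96, Mul(-137, 9)) = Add(-96, -1233) = -1329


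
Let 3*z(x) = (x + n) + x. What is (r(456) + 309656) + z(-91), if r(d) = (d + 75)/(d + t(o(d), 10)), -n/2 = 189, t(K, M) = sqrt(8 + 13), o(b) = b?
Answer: 64343558576/207915 - 177*sqrt(21)/69305 ≈ 3.0947e+5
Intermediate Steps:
t(K, M) = sqrt(21)
n = -378 (n = -2*189 = -378)
r(d) = (75 + d)/(d + sqrt(21)) (r(d) = (d + 75)/(d + sqrt(21)) = (75 + d)/(d + sqrt(21)))
z(x) = -126 + 2*x/3 (z(x) = ((x - 378) + x)/3 = ((-378 + x) + x)/3 = (-378 + 2*x)/3 = -126 + 2*x/3)
(r(456) + 309656) + z(-91) = ((75 + 456)/(456 + sqrt(21)) + 309656) + (-126 + (2/3)*(-91)) = (531/(456 + sqrt(21)) + 309656) + (-126 - 182/3) = (531/(456 + sqrt(21)) + 309656) - 560/3 = (309656 + 531/(456 + sqrt(21))) - 560/3 = 928408/3 + 531/(456 + sqrt(21))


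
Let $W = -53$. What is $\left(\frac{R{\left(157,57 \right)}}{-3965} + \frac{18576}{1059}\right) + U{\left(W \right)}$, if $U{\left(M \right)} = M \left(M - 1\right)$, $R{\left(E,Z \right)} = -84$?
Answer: $\frac{4030364922}{1399645} \approx 2879.6$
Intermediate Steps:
$U{\left(M \right)} = M \left(-1 + M\right)$
$\left(\frac{R{\left(157,57 \right)}}{-3965} + \frac{18576}{1059}\right) + U{\left(W \right)} = \left(- \frac{84}{-3965} + \frac{18576}{1059}\right) - 53 \left(-1 - 53\right) = \left(\left(-84\right) \left(- \frac{1}{3965}\right) + 18576 \cdot \frac{1}{1059}\right) - -2862 = \left(\frac{84}{3965} + \frac{6192}{353}\right) + 2862 = \frac{24580932}{1399645} + 2862 = \frac{4030364922}{1399645}$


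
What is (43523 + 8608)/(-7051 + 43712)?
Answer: 52131/36661 ≈ 1.4220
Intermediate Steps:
(43523 + 8608)/(-7051 + 43712) = 52131/36661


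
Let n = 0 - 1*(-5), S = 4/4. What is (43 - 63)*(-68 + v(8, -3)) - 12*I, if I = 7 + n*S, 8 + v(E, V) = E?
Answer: 1216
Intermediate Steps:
S = 1 (S = 4*(1/4) = 1)
n = 5 (n = 0 + 5 = 5)
v(E, V) = -8 + E
I = 12 (I = 7 + 5*1 = 7 + 5 = 12)
(43 - 63)*(-68 + v(8, -3)) - 12*I = (43 - 63)*(-68 + (-8 + 8)) - 12*12 = -20*(-68 + 0) - 144 = -20*(-68) - 144 = 1360 - 144 = 1216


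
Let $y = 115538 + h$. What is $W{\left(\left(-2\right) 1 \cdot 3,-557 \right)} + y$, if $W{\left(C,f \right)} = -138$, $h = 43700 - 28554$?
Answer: $130546$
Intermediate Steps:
$h = 15146$
$y = 130684$ ($y = 115538 + 15146 = 130684$)
$W{\left(\left(-2\right) 1 \cdot 3,-557 \right)} + y = -138 + 130684 = 130546$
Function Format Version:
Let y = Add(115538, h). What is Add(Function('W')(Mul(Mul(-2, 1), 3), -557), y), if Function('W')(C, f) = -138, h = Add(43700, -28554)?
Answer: 130546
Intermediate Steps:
h = 15146
y = 130684 (y = Add(115538, 15146) = 130684)
Add(Function('W')(Mul(Mul(-2, 1), 3), -557), y) = Add(-138, 130684) = 130546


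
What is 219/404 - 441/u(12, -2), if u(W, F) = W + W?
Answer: -14409/808 ≈ -17.833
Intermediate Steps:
u(W, F) = 2*W
219/404 - 441/u(12, -2) = 219/404 - 441/(2*12) = 219*(1/404) - 441/24 = 219/404 - 441*1/24 = 219/404 - 147/8 = -14409/808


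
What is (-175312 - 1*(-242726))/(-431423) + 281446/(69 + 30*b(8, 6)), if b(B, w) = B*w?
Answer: 121320549932/651017307 ≈ 186.36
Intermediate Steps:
(-175312 - 1*(-242726))/(-431423) + 281446/(69 + 30*b(8, 6)) = (-175312 - 1*(-242726))/(-431423) + 281446/(69 + 30*(8*6)) = (-175312 + 242726)*(-1/431423) + 281446/(69 + 30*48) = 67414*(-1/431423) + 281446/(69 + 1440) = -67414/431423 + 281446/1509 = 121320549932/651017307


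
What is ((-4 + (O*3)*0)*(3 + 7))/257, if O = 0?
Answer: -40/257 ≈ -0.15564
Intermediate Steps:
((-4 + (O*3)*0)*(3 + 7))/257 = ((-4 + (0*3)*0)*(3 + 7))/257 = ((-4 + 0*0)*10)*(1/257) = ((-4 + 0)*10)*(1/257) = -4*10*(1/257) = -40*1/257 = -40/257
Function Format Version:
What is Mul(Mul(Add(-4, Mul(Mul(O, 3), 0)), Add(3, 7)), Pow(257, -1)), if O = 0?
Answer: Rational(-40, 257) ≈ -0.15564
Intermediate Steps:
Mul(Mul(Add(-4, Mul(Mul(O, 3), 0)), Add(3, 7)), Pow(257, -1)) = Mul(Mul(Add(-4, Mul(Mul(0, 3), 0)), Add(3, 7)), Pow(257, -1)) = Mul(Mul(Add(-4, Mul(0, 0)), 10), Rational(1, 257)) = Mul(Mul(Add(-4, 0), 10), Rational(1, 257)) = Mul(Mul(-4, 10), Rational(1, 257)) = Mul(-40, Rational(1, 257)) = Rational(-40, 257)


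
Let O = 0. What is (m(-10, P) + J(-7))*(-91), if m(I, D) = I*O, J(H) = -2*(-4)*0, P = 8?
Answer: 0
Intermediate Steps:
J(H) = 0 (J(H) = 8*0 = 0)
m(I, D) = 0 (m(I, D) = I*0 = 0)
(m(-10, P) + J(-7))*(-91) = (0 + 0)*(-91) = 0*(-91) = 0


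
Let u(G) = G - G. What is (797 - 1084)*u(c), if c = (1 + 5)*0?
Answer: 0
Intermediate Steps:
c = 0 (c = 6*0 = 0)
u(G) = 0
(797 - 1084)*u(c) = (797 - 1084)*0 = -287*0 = 0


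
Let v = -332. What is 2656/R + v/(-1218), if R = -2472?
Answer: -16766/20909 ≈ -0.80186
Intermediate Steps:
2656/R + v/(-1218) = 2656/(-2472) - 332/(-1218) = 2656*(-1/2472) - 332*(-1/1218) = -332/309 + 166/609 = -16766/20909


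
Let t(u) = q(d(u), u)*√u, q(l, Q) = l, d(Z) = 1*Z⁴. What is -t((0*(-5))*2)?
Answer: 0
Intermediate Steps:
d(Z) = Z⁴
t(u) = u^(9/2) (t(u) = u⁴*√u = u^(9/2))
-t((0*(-5))*2) = -((0*(-5))*2)^(9/2) = -(0*2)^(9/2) = -0^(9/2) = -1*0 = 0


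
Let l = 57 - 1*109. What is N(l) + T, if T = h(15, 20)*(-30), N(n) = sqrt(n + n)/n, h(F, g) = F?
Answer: -450 - I*sqrt(26)/26 ≈ -450.0 - 0.19612*I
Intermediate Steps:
l = -52 (l = 57 - 109 = -52)
N(n) = sqrt(2)/sqrt(n) (N(n) = sqrt(2*n)/n = (sqrt(2)*sqrt(n))/n = sqrt(2)/sqrt(n))
T = -450 (T = 15*(-30) = -450)
N(l) + T = sqrt(2)/sqrt(-52) - 450 = sqrt(2)*(-I*sqrt(13)/26) - 450 = -I*sqrt(26)/26 - 450 = -450 - I*sqrt(26)/26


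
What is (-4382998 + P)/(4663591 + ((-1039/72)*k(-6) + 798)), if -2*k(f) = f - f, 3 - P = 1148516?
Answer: -5531511/4664389 ≈ -1.1859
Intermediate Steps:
P = -1148513 (P = 3 - 1*1148516 = 3 - 1148516 = -1148513)
k(f) = 0 (k(f) = -(f - f)/2 = -1/2*0 = 0)
(-4382998 + P)/(4663591 + ((-1039/72)*k(-6) + 798)) = (-4382998 - 1148513)/(4663591 + (-1039/72*0 + 798)) = -5531511/(4663591 + (-1039*1/72*0 + 798)) = -5531511/(4663591 + (-1039/72*0 + 798)) = -5531511/(4663591 + (0 + 798)) = -5531511/(4663591 + 798) = -5531511/4664389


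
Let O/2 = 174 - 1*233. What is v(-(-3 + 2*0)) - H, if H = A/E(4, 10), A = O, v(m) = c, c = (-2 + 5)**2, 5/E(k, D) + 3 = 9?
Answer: 753/5 ≈ 150.60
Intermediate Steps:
E(k, D) = 5/6 (E(k, D) = 5/(-3 + 9) = 5/6)
c = 9 (c = 3**2 = 9)
O = -118 (O = 2*(174 - 1*233) = 2*(174 - 233) = 2*(-59) = -118)
v(m) = 9
A = -118
H = -708/5 (H = -118/5/6 = -118*6/5 = -708/5 ≈ -141.60)
v(-(-3 + 2*0)) - H = 9 - 1*(-708/5) = 9 + 708/5 = 753/5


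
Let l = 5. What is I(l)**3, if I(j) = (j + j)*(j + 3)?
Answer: 512000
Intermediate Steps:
I(j) = 2*j*(3 + j) (I(j) = (2*j)*(3 + j) = 2*j*(3 + j))
I(l)**3 = (2*5*(3 + 5))**3 = (2*5*8)**3 = 80**3 = 512000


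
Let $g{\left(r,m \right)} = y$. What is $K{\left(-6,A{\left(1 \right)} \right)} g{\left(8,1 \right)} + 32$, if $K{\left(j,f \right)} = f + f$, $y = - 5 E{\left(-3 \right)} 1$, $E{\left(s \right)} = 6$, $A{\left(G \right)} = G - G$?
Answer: $32$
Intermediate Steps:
$A{\left(G \right)} = 0$
$y = -30$ ($y = \left(-5\right) 6 \cdot 1 = \left(-30\right) 1 = -30$)
$g{\left(r,m \right)} = -30$
$K{\left(j,f \right)} = 2 f$
$K{\left(-6,A{\left(1 \right)} \right)} g{\left(8,1 \right)} + 32 = 2 \cdot 0 \left(-30\right) + 32 = 0 \left(-30\right) + 32 = 0 + 32 = 32$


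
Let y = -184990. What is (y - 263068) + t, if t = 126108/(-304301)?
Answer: -136344623566/304301 ≈ -4.4806e+5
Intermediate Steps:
t = -126108/304301 (t = 126108*(-1/304301) = -126108/304301 ≈ -0.41442)
(y - 263068) + t = (-184990 - 263068) - 126108/304301 = -448058 - 126108/304301 = -136344623566/304301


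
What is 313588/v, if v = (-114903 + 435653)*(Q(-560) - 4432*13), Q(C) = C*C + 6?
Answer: 78397/20527198125 ≈ 3.8192e-6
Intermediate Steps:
Q(C) = 6 + C² (Q(C) = C² + 6 = 6 + C²)
v = 82108792500 (v = (-114903 + 435653)*((6 + (-560)²) - 4432*13) = 320750*((6 + 313600) - 57616) = 320750*(313606 - 57616) = 320750*255990 = 82108792500)
313588/v = 313588/82108792500 = 313588*(1/82108792500) = 78397/20527198125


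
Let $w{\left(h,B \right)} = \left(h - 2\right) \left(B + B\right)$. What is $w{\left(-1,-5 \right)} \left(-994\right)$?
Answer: $-29820$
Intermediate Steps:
$w{\left(h,B \right)} = 2 B \left(-2 + h\right)$ ($w{\left(h,B \right)} = \left(-2 + h\right) 2 B = 2 B \left(-2 + h\right)$)
$w{\left(-1,-5 \right)} \left(-994\right) = 2 \left(-5\right) \left(-2 - 1\right) \left(-994\right) = 2 \left(-5\right) \left(-3\right) \left(-994\right) = 30 \left(-994\right) = -29820$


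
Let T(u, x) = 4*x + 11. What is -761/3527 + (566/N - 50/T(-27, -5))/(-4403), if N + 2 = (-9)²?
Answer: -20287679/92784789 ≈ -0.21865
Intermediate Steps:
T(u, x) = 11 + 4*x
N = 79 (N = -2 + (-9)² = -2 + 81 = 79)
-761/3527 + (566/N - 50/T(-27, -5))/(-4403) = -761/3527 + (566/79 - 50/(11 + 4*(-5)))/(-4403) = -761*1/3527 + (566*(1/79) - 50/(11 - 20))*(-1/4403) = -761/3527 + (566/79 - 50/(-9))*(-1/4403) = -761/3527 + (566/79 - 50*(-⅑))*(-1/4403) = -761/3527 + (566/79 + 50/9)*(-1/4403) = -761/3527 + (9044/711)*(-1/4403) = -761/3527 - 76/26307 = -20287679/92784789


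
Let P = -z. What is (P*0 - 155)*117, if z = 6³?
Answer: -18135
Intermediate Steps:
z = 216
P = -216 (P = -1*216 = -216)
(P*0 - 155)*117 = (-216*0 - 155)*117 = (0 - 155)*117 = -155*117 = -18135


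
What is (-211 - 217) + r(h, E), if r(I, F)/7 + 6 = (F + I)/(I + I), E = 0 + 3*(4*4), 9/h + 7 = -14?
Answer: -1717/2 ≈ -858.50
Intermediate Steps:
h = -3/7 (h = 9/(-7 - 14) = 9/(-21) = 9*(-1/21) = -3/7 ≈ -0.42857)
E = 48 (E = 0 + 3*16 = 0 + 48 = 48)
r(I, F) = -42 + 7*(F + I)/(2*I) (r(I, F) = -42 + 7*((F + I)/(I + I)) = -42 + 7*((F + I)/((2*I))) = -42 + 7*((F + I)*(1/(2*I))) = -42 + 7*((F + I)/(2*I)) = -42 + 7*(F + I)/(2*I))
(-211 - 217) + r(h, E) = (-211 - 217) + 7*(48 - 11*(-3/7))/(2*(-3/7)) = -428 + (7/2)*(-7/3)*(48 + 33/7) = -428 + (7/2)*(-7/3)*(369/7) = -428 - 861/2 = -1717/2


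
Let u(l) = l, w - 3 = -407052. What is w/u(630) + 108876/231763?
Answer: -4489062167/6952890 ≈ -645.64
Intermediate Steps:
w = -407049 (w = 3 - 407052 = -407049)
w/u(630) + 108876/231763 = -407049/630 + 108876/231763 = -407049*1/630 + 108876*(1/231763) = -135683/210 + 108876/231763 = -4489062167/6952890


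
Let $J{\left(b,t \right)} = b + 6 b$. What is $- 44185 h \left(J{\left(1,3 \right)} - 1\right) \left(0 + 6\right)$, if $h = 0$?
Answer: $0$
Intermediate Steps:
$J{\left(b,t \right)} = 7 b$
$- 44185 h \left(J{\left(1,3 \right)} - 1\right) \left(0 + 6\right) = - 44185 \cdot 0 \left(7 \cdot 1 - 1\right) \left(0 + 6\right) = - 44185 \cdot 0 \left(7 - 1\right) 6 = - 44185 \cdot 0 \cdot 6 \cdot 6 = - 44185 \cdot 0 \cdot 36 = \left(-44185\right) 0 = 0$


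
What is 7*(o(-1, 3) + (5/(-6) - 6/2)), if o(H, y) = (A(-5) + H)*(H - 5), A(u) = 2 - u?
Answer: -1673/6 ≈ -278.83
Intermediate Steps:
o(H, y) = (-5 + H)*(7 + H) (o(H, y) = ((2 - 1*(-5)) + H)*(H - 5) = ((2 + 5) + H)*(-5 + H) = (7 + H)*(-5 + H) = (-5 + H)*(7 + H))
7*(o(-1, 3) + (5/(-6) - 6/2)) = 7*((-35 + (-1)² + 2*(-1)) + (5/(-6) - 6/2)) = 7*((-35 + 1 - 2) + (5*(-⅙) - 6*½)) = 7*(-36 + (-⅚ - 3)) = 7*(-36 - 23/6) = 7*(-239/6) = -1673/6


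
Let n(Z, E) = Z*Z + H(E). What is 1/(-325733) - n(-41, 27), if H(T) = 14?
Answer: -552117436/325733 ≈ -1695.0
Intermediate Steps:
n(Z, E) = 14 + Z² (n(Z, E) = Z*Z + 14 = Z² + 14 = 14 + Z²)
1/(-325733) - n(-41, 27) = 1/(-325733) - (14 + (-41)²) = -1/325733 - (14 + 1681) = -1/325733 - 1*1695 = -1/325733 - 1695 = -552117436/325733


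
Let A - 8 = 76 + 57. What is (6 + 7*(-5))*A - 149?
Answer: -4238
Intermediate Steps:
A = 141 (A = 8 + (76 + 57) = 8 + 133 = 141)
(6 + 7*(-5))*A - 149 = (6 + 7*(-5))*141 - 149 = (6 - 35)*141 - 149 = -29*141 - 149 = -4089 - 149 = -4238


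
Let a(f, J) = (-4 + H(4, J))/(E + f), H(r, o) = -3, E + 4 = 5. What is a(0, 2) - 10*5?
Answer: -57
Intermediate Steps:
E = 1 (E = -4 + 5 = 1)
a(f, J) = -7/(1 + f) (a(f, J) = (-4 - 3)/(1 + f) = -7/(1 + f))
a(0, 2) - 10*5 = -7/(1 + 0) - 10*5 = -7/1 - 50 = -7*1 - 50 = -7 - 50 = -57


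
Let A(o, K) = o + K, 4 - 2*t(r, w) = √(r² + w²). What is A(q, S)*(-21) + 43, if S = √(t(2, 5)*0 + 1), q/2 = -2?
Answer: 106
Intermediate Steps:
q = -4 (q = 2*(-2) = -4)
t(r, w) = 2 - √(r² + w²)/2
S = 1 (S = √((2 - √(2² + 5²)/2)*0 + 1) = √((2 - √(4 + 25)/2)*0 + 1) = √((2 - √29/2)*0 + 1) = √(0 + 1) = √1 = 1)
A(o, K) = K + o
A(q, S)*(-21) + 43 = (1 - 4)*(-21) + 43 = -3*(-21) + 43 = 63 + 43 = 106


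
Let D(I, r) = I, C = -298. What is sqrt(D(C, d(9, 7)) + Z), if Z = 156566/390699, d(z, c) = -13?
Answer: 2*I*sqrt(1261868082874)/130233 ≈ 17.251*I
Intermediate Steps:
Z = 156566/390699 (Z = 156566*(1/390699) = 156566/390699 ≈ 0.40073)
sqrt(D(C, d(9, 7)) + Z) = sqrt(-298 + 156566/390699) = sqrt(-116271736/390699) = 2*I*sqrt(1261868082874)/130233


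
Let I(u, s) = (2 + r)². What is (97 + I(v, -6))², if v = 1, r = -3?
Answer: 9604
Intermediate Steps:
I(u, s) = 1 (I(u, s) = (2 - 3)² = (-1)² = 1)
(97 + I(v, -6))² = (97 + 1)² = 98² = 9604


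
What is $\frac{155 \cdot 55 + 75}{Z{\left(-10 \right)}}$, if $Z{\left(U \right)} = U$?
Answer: $-860$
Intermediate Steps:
$\frac{155 \cdot 55 + 75}{Z{\left(-10 \right)}} = \frac{155 \cdot 55 + 75}{-10} = \left(8525 + 75\right) \left(- \frac{1}{10}\right) = 8600 \left(- \frac{1}{10}\right) = -860$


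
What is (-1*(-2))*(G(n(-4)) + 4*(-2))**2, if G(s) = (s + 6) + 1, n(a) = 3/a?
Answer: 49/8 ≈ 6.1250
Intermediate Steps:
G(s) = 7 + s (G(s) = (6 + s) + 1 = 7 + s)
(-1*(-2))*(G(n(-4)) + 4*(-2))**2 = (-1*(-2))*((7 + 3/(-4)) + 4*(-2))**2 = 2*((7 + 3*(-1/4)) - 8)**2 = 2*((7 - 3/4) - 8)**2 = 2*(25/4 - 8)**2 = 2*(-7/4)**2 = 2*(49/16) = 49/8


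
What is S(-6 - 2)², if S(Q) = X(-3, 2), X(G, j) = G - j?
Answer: 25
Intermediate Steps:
S(Q) = -5 (S(Q) = -3 - 1*2 = -3 - 2 = -5)
S(-6 - 2)² = (-5)² = 25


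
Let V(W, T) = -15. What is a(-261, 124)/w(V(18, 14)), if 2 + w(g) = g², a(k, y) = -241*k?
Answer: 62901/223 ≈ 282.07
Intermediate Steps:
w(g) = -2 + g²
a(-261, 124)/w(V(18, 14)) = (-241*(-261))/(-2 + (-15)²) = 62901/(-2 + 225) = 62901/223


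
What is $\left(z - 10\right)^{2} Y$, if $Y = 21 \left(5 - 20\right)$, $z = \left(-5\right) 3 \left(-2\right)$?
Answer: $-126000$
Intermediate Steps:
$z = 30$ ($z = \left(-15\right) \left(-2\right) = 30$)
$Y = -315$ ($Y = 21 \left(-15\right) = -315$)
$\left(z - 10\right)^{2} Y = \left(30 - 10\right)^{2} \left(-315\right) = 20^{2} \left(-315\right) = 400 \left(-315\right) = -126000$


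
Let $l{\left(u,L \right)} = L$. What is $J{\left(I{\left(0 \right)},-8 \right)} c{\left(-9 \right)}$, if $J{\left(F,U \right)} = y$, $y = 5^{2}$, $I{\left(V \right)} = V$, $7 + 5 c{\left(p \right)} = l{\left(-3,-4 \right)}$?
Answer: $-55$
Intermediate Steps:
$c{\left(p \right)} = - \frac{11}{5}$ ($c{\left(p \right)} = - \frac{7}{5} + \frac{1}{5} \left(-4\right) = - \frac{7}{5} - \frac{4}{5} = - \frac{11}{5}$)
$y = 25$
$J{\left(F,U \right)} = 25$
$J{\left(I{\left(0 \right)},-8 \right)} c{\left(-9 \right)} = 25 \left(- \frac{11}{5}\right) = -55$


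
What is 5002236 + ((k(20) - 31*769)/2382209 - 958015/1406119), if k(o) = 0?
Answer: 16755834229279817580/3349669336871 ≈ 5.0022e+6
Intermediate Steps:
5002236 + ((k(20) - 31*769)/2382209 - 958015/1406119) = 5002236 + ((0 - 31*769)/2382209 - 958015/1406119) = 5002236 + ((0 - 23839)*(1/2382209) - 958015*1/1406119) = 5002236 + (-23839*1/2382209 - 958015/1406119) = 5002236 + (-23839/2382209 - 958015/1406119) = 5002236 - 2315712425976/3349669336871 = 16755834229279817580/3349669336871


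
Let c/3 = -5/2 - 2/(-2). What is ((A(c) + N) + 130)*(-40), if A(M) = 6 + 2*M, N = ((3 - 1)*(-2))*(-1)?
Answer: -5240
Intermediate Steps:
N = 4 (N = (2*(-2))*(-1) = -4*(-1) = 4)
c = -9/2 (c = 3*(-5/2 - 2/(-2)) = 3*(-5*1/2 - 2*(-1/2)) = 3*(-5/2 + 1) = 3*(-3/2) = -9/2 ≈ -4.5000)
((A(c) + N) + 130)*(-40) = (((6 + 2*(-9/2)) + 4) + 130)*(-40) = (((6 - 9) + 4) + 130)*(-40) = ((-3 + 4) + 130)*(-40) = (1 + 130)*(-40) = 131*(-40) = -5240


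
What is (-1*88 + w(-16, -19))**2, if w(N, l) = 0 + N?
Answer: 10816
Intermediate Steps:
w(N, l) = N
(-1*88 + w(-16, -19))**2 = (-1*88 - 16)**2 = (-88 - 16)**2 = (-104)**2 = 10816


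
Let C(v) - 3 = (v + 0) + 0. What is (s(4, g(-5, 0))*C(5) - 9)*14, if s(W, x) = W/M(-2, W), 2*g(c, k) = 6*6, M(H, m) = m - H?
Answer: -154/3 ≈ -51.333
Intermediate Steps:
g(c, k) = 18 (g(c, k) = (6*6)/2 = (1/2)*36 = 18)
s(W, x) = W/(2 + W) (s(W, x) = W/(W - 1*(-2)) = W/(W + 2) = W/(2 + W))
C(v) = 3 + v (C(v) = 3 + ((v + 0) + 0) = 3 + (v + 0) = 3 + v)
(s(4, g(-5, 0))*C(5) - 9)*14 = ((4/(2 + 4))*(3 + 5) - 9)*14 = ((4/6)*8 - 9)*14 = ((4*(1/6))*8 - 9)*14 = ((2/3)*8 - 9)*14 = (16/3 - 9)*14 = -11/3*14 = -154/3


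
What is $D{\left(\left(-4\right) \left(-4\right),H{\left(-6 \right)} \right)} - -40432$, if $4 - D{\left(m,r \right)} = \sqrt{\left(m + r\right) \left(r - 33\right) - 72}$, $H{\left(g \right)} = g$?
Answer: $40436 - i \sqrt{462} \approx 40436.0 - 21.494 i$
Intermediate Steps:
$D{\left(m,r \right)} = 4 - \sqrt{-72 + \left(-33 + r\right) \left(m + r\right)}$ ($D{\left(m,r \right)} = 4 - \sqrt{\left(m + r\right) \left(r - 33\right) - 72} = 4 - \sqrt{\left(m + r\right) \left(-33 + r\right) - 72} = 4 - \sqrt{\left(-33 + r\right) \left(m + r\right) - 72} = 4 - \sqrt{-72 + \left(-33 + r\right) \left(m + r\right)}$)
$D{\left(\left(-4\right) \left(-4\right),H{\left(-6 \right)} \right)} - -40432 = \left(4 - \sqrt{-72 + \left(-6\right)^{2} - 33 \left(\left(-4\right) \left(-4\right)\right) - -198 + \left(-4\right) \left(-4\right) \left(-6\right)}\right) - -40432 = \left(4 - \sqrt{-72 + 36 - 528 + 198 + 16 \left(-6\right)}\right) + 40432 = \left(4 - \sqrt{-72 + 36 - 528 + 198 - 96}\right) + 40432 = \left(4 - \sqrt{-462}\right) + 40432 = \left(4 - i \sqrt{462}\right) + 40432 = 40436 - i \sqrt{462}$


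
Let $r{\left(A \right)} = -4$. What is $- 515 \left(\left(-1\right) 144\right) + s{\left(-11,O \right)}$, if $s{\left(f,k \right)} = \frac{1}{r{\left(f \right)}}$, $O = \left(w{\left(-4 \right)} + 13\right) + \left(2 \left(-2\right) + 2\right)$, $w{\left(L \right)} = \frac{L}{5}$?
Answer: $\frac{296639}{4} \approx 74160.0$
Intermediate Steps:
$w{\left(L \right)} = \frac{L}{5}$ ($w{\left(L \right)} = L \frac{1}{5} = \frac{L}{5}$)
$O = \frac{51}{5}$ ($O = \left(\frac{1}{5} \left(-4\right) + 13\right) + \left(2 \left(-2\right) + 2\right) = \left(- \frac{4}{5} + 13\right) + \left(-4 + 2\right) = \frac{61}{5} - 2 = \frac{51}{5} \approx 10.2$)
$s{\left(f,k \right)} = - \frac{1}{4}$ ($s{\left(f,k \right)} = \frac{1}{-4} = - \frac{1}{4}$)
$- 515 \left(\left(-1\right) 144\right) + s{\left(-11,O \right)} = - 515 \left(\left(-1\right) 144\right) - \frac{1}{4} = \left(-515\right) \left(-144\right) - \frac{1}{4} = 74160 - \frac{1}{4} = \frac{296639}{4}$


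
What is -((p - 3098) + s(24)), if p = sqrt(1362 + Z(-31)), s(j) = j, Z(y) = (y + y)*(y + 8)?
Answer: 3074 - 2*sqrt(697) ≈ 3021.2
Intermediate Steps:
Z(y) = 2*y*(8 + y) (Z(y) = (2*y)*(8 + y) = 2*y*(8 + y))
p = 2*sqrt(697) (p = sqrt(1362 + 2*(-31)*(8 - 31)) = sqrt(1362 + 2*(-31)*(-23)) = sqrt(1362 + 1426) = sqrt(2788) = 2*sqrt(697) ≈ 52.802)
-((p - 3098) + s(24)) = -((2*sqrt(697) - 3098) + 24) = -((-3098 + 2*sqrt(697)) + 24) = -(-3074 + 2*sqrt(697)) = 3074 - 2*sqrt(697)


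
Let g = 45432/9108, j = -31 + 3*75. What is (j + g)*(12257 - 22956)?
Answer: -538630456/253 ≈ -2.1290e+6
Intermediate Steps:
j = 194 (j = -31 + 225 = 194)
g = 1262/253 (g = 45432*(1/9108) = 1262/253 ≈ 4.9881)
(j + g)*(12257 - 22956) = (194 + 1262/253)*(12257 - 22956) = (50344/253)*(-10699) = -538630456/253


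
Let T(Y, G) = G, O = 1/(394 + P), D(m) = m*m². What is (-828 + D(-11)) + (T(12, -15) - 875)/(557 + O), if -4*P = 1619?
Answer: -51739843/23947 ≈ -2160.6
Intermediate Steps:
P = -1619/4 (P = -¼*1619 = -1619/4 ≈ -404.75)
D(m) = m³
O = -4/43 (O = 1/(394 - 1619/4) = 1/(-43/4) = -4/43 ≈ -0.093023)
(-828 + D(-11)) + (T(12, -15) - 875)/(557 + O) = (-828 + (-11)³) + (-15 - 875)/(557 - 4/43) = (-828 - 1331) - 890/23947/43 = -2159 - 890*43/23947 = -2159 - 38270/23947 = -51739843/23947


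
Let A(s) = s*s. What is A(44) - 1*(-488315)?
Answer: 490251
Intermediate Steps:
A(s) = s**2
A(44) - 1*(-488315) = 44**2 - 1*(-488315) = 1936 + 488315 = 490251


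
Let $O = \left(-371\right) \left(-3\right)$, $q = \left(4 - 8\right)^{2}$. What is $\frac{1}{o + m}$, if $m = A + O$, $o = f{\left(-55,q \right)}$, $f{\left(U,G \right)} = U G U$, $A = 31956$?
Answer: $\frac{1}{81469} \approx 1.2275 \cdot 10^{-5}$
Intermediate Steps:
$q = 16$ ($q = \left(-4\right)^{2} = 16$)
$O = 1113$
$f{\left(U,G \right)} = G U^{2}$ ($f{\left(U,G \right)} = G U U = G U^{2}$)
$o = 48400$ ($o = 16 \left(-55\right)^{2} = 16 \cdot 3025 = 48400$)
$m = 33069$ ($m = 31956 + 1113 = 33069$)
$\frac{1}{o + m} = \frac{1}{48400 + 33069} = \frac{1}{81469}$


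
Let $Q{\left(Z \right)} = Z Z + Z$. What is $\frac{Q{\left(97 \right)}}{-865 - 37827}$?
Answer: $- \frac{4753}{19346} \approx -0.24568$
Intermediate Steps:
$Q{\left(Z \right)} = Z + Z^{2}$ ($Q{\left(Z \right)} = Z^{2} + Z = Z + Z^{2}$)
$\frac{Q{\left(97 \right)}}{-865 - 37827} = \frac{97 \left(1 + 97\right)}{-865 - 37827} = \frac{97 \cdot 98}{-38692} = 9506 \left(- \frac{1}{38692}\right) = - \frac{4753}{19346}$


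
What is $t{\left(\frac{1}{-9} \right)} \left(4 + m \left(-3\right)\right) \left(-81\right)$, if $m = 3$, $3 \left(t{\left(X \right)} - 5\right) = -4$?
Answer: $1485$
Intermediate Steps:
$t{\left(X \right)} = \frac{11}{3}$ ($t{\left(X \right)} = 5 + \frac{1}{3} \left(-4\right) = 5 - \frac{4}{3} = \frac{11}{3}$)
$t{\left(\frac{1}{-9} \right)} \left(4 + m \left(-3\right)\right) \left(-81\right) = \frac{11 \left(4 + 3 \left(-3\right)\right)}{3} \left(-81\right) = \frac{11 \left(4 - 9\right)}{3} \left(-81\right) = \frac{11}{3} \left(-5\right) \left(-81\right) = \left(- \frac{55}{3}\right) \left(-81\right) = 1485$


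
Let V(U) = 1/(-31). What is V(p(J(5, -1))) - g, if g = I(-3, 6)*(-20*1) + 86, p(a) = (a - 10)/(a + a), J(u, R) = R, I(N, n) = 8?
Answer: 2293/31 ≈ 73.968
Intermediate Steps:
p(a) = (-10 + a)/(2*a) (p(a) = (-10 + a)/((2*a)) = (-10 + a)*(1/(2*a)) = (-10 + a)/(2*a))
V(U) = -1/31
g = -74 (g = 8*(-20*1) + 86 = 8*(-20) + 86 = -160 + 86 = -74)
V(p(J(5, -1))) - g = -1/31 - 1*(-74) = -1/31 + 74 = 2293/31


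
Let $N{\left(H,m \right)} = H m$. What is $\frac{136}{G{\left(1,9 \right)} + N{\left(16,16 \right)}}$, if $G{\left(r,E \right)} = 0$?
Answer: $\frac{17}{32} \approx 0.53125$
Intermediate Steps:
$\frac{136}{G{\left(1,9 \right)} + N{\left(16,16 \right)}} = \frac{136}{0 + 16 \cdot 16} = \frac{136}{0 + 256} = \frac{136}{256} = 136 \cdot \frac{1}{256} = \frac{17}{32}$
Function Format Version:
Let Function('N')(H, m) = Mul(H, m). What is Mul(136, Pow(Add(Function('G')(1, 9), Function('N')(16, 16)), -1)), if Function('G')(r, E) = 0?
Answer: Rational(17, 32) ≈ 0.53125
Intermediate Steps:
Mul(136, Pow(Add(Function('G')(1, 9), Function('N')(16, 16)), -1)) = Mul(136, Pow(Add(0, Mul(16, 16)), -1)) = Mul(136, Pow(Add(0, 256), -1)) = Mul(136, Pow(256, -1)) = Mul(136, Rational(1, 256)) = Rational(17, 32)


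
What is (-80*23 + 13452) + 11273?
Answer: 22885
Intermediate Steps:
(-80*23 + 13452) + 11273 = (-1840 + 13452) + 11273 = 11612 + 11273 = 22885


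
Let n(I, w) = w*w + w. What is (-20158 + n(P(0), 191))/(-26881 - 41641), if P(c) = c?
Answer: -8257/34261 ≈ -0.24100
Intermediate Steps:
n(I, w) = w + w² (n(I, w) = w² + w = w + w²)
(-20158 + n(P(0), 191))/(-26881 - 41641) = (-20158 + 191*(1 + 191))/(-26881 - 41641) = (-20158 + 191*192)/(-68522) = (-20158 + 36672)*(-1/68522) = 16514*(-1/68522) = -8257/34261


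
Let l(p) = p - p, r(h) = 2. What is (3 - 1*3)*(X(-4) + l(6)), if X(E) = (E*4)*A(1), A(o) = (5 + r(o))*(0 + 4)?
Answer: 0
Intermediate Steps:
l(p) = 0
A(o) = 28 (A(o) = (5 + 2)*(0 + 4) = 7*4 = 28)
X(E) = 112*E (X(E) = (E*4)*28 = (4*E)*28 = 112*E)
(3 - 1*3)*(X(-4) + l(6)) = (3 - 1*3)*(112*(-4) + 0) = (3 - 3)*(-448 + 0) = 0*(-448) = 0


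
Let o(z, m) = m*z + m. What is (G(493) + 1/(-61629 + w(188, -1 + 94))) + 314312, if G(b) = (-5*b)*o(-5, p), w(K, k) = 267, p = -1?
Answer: 18681783623/61362 ≈ 3.0445e+5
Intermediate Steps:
o(z, m) = m + m*z
G(b) = -20*b (G(b) = (-5*b)*(-(1 - 5)) = (-5*b)*(-1*(-4)) = -5*b*4 = -20*b)
(G(493) + 1/(-61629 + w(188, -1 + 94))) + 314312 = (-20*493 + 1/(-61629 + 267)) + 314312 = (-9860 + 1/(-61362)) + 314312 = (-9860 - 1/61362) + 314312 = -605029321/61362 + 314312 = 18681783623/61362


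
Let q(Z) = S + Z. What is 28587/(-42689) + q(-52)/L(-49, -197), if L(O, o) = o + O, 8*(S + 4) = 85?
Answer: -13587703/28003984 ≈ -0.48521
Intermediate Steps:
S = 53/8 (S = -4 + (1/8)*85 = -4 + 85/8 = 53/8 ≈ 6.6250)
L(O, o) = O + o
q(Z) = 53/8 + Z
28587/(-42689) + q(-52)/L(-49, -197) = 28587/(-42689) + (53/8 - 52)/(-49 - 197) = 28587*(-1/42689) - 363/8/(-246) = -28587/42689 - 363/8*(-1/246) = -28587/42689 + 121/656 = -13587703/28003984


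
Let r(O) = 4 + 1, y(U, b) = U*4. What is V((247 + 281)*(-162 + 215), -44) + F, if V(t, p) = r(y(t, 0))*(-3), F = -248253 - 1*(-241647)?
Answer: -6621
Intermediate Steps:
y(U, b) = 4*U
r(O) = 5
F = -6606 (F = -248253 + 241647 = -6606)
V(t, p) = -15 (V(t, p) = 5*(-3) = -15)
V((247 + 281)*(-162 + 215), -44) + F = -15 - 6606 = -6621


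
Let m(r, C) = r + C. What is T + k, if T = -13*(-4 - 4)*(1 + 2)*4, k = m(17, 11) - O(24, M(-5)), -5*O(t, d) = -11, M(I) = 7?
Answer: 6369/5 ≈ 1273.8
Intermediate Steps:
m(r, C) = C + r
O(t, d) = 11/5 (O(t, d) = -⅕*(-11) = 11/5)
k = 129/5 (k = (11 + 17) - 1*11/5 = 28 - 11/5 = 129/5 ≈ 25.800)
T = 1248 (T = -(-104)*3*4 = -13*(-24)*4 = 312*4 = 1248)
T + k = 1248 + 129/5 = 6369/5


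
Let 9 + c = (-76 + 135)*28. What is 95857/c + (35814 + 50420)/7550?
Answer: 432701406/6202325 ≈ 69.764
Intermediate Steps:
c = 1643 (c = -9 + (-76 + 135)*28 = -9 + 59*28 = -9 + 1652 = 1643)
95857/c + (35814 + 50420)/7550 = 95857/1643 + (35814 + 50420)/7550 = 95857*(1/1643) + 86234*(1/7550) = 95857/1643 + 43117/3775 = 432701406/6202325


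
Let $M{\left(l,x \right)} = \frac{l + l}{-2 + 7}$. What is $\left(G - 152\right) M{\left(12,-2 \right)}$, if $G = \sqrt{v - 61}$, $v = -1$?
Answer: $- \frac{3648}{5} + \frac{24 i \sqrt{62}}{5} \approx -729.6 + 37.795 i$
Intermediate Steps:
$M{\left(l,x \right)} = \frac{2 l}{5}$
$G = i \sqrt{62}$ ($G = \sqrt{-1 - 61} = \sqrt{-62} = i \sqrt{62} \approx 7.874 i$)
$\left(G - 152\right) M{\left(12,-2 \right)} = \left(i \sqrt{62} - 152\right) \frac{2}{5} \cdot 12 = \left(-152 + i \sqrt{62}\right) \frac{24}{5} = - \frac{3648}{5} + \frac{24 i \sqrt{62}}{5}$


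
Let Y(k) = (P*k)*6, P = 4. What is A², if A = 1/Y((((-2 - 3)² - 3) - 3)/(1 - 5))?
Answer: 1/12996 ≈ 7.6947e-5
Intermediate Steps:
Y(k) = 24*k (Y(k) = (4*k)*6 = 24*k)
A = -1/114 (A = 1/(24*((((-2 - 3)² - 3) - 3)/(1 - 5))) = 1/(24*((((-5)² - 3) - 3)/(-4))) = 1/(24*(((25 - 3) - 3)*(-¼))) = 1/(24*((22 - 3)*(-¼))) = 1/(24*(19*(-¼))) = 1/(24*(-19/4)) = 1/(-114) = -1/114 ≈ -0.0087719)
A² = (-1/114)² = 1/12996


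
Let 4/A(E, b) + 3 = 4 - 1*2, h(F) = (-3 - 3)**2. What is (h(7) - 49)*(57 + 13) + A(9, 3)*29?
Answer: -1026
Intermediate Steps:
h(F) = 36 (h(F) = (-6)**2 = 36)
A(E, b) = -4 (A(E, b) = 4/(-3 + (4 - 1*2)) = 4/(-3 + (4 - 2)) = 4/(-3 + 2) = 4/(-1) = 4*(-1) = -4)
(h(7) - 49)*(57 + 13) + A(9, 3)*29 = (36 - 49)*(57 + 13) - 4*29 = -13*70 - 116 = -910 - 116 = -1026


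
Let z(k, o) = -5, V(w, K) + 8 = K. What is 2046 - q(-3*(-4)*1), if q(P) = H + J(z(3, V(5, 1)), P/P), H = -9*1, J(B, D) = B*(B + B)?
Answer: 2005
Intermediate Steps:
V(w, K) = -8 + K
J(B, D) = 2*B**2 (J(B, D) = B*(2*B) = 2*B**2)
H = -9
q(P) = 41 (q(P) = -9 + 2*(-5)**2 = -9 + 2*25 = -9 + 50 = 41)
2046 - q(-3*(-4)*1) = 2046 - 1*41 = 2046 - 41 = 2005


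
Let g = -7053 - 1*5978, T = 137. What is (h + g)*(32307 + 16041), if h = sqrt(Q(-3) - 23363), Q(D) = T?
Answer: -630022788 + 338436*I*sqrt(474) ≈ -6.3002e+8 + 7.3683e+6*I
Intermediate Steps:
Q(D) = 137
g = -13031 (g = -7053 - 5978 = -13031)
h = 7*I*sqrt(474) (h = sqrt(137 - 23363) = sqrt(-23226) = 7*I*sqrt(474) ≈ 152.4*I)
(h + g)*(32307 + 16041) = (7*I*sqrt(474) - 13031)*(32307 + 16041) = (-13031 + 7*I*sqrt(474))*48348 = -630022788 + 338436*I*sqrt(474)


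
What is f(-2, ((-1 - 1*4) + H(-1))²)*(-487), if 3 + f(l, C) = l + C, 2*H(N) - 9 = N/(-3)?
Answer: 21428/9 ≈ 2380.9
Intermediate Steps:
H(N) = 9/2 - N/6 (H(N) = 9/2 + (N/(-3))/2 = 9/2 + (-N/3)/2 = 9/2 - N/6)
f(l, C) = -3 + C + l (f(l, C) = -3 + (l + C) = -3 + (C + l) = -3 + C + l)
f(-2, ((-1 - 1*4) + H(-1))²)*(-487) = (-3 + ((-1 - 1*4) + (9/2 - ⅙*(-1)))² - 2)*(-487) = (-3 + ((-1 - 4) + (9/2 + ⅙))² - 2)*(-487) = (-3 + (-5 + 14/3)² - 2)*(-487) = (-3 + (-⅓)² - 2)*(-487) = (-3 + ⅑ - 2)*(-487) = -44/9*(-487) = 21428/9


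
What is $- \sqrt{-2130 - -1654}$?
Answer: $- 2 i \sqrt{119} \approx - 21.817 i$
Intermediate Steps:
$- \sqrt{-2130 - -1654} = - \sqrt{-2130 + 1654} = - \sqrt{-476} = - 2 i \sqrt{119}$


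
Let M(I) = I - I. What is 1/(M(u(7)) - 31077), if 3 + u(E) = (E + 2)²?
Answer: -1/31077 ≈ -3.2178e-5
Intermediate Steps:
u(E) = -3 + (2 + E)² (u(E) = -3 + (E + 2)² = -3 + (2 + E)²)
M(I) = 0
1/(M(u(7)) - 31077) = 1/(0 - 31077) = 1/(-31077) = -1/31077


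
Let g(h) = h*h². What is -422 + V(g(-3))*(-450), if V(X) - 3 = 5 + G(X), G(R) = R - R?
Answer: -4022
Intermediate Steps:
G(R) = 0
g(h) = h³
V(X) = 8 (V(X) = 3 + (5 + 0) = 3 + 5 = 8)
-422 + V(g(-3))*(-450) = -422 + 8*(-450) = -422 - 3600 = -4022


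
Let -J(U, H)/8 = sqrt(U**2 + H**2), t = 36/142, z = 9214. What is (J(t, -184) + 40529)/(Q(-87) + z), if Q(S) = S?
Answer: 40529/9127 - 16*sqrt(42667105)/648017 ≈ 4.2793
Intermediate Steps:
t = 18/71 (t = 36*(1/142) = 18/71 ≈ 0.25352)
J(U, H) = -8*sqrt(H**2 + U**2) (J(U, H) = -8*sqrt(U**2 + H**2) = -8*sqrt(H**2 + U**2))
(J(t, -184) + 40529)/(Q(-87) + z) = (-8*sqrt((-184)**2 + (18/71)**2) + 40529)/(-87 + 9214) = (-8*sqrt(33856 + 324/5041) + 40529)/9127 = (-16*sqrt(42667105)/71 + 40529)*(1/9127) = (40529 - 16*sqrt(42667105)/71)*(1/9127) = 40529/9127 - 16*sqrt(42667105)/648017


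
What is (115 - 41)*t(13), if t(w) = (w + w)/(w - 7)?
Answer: 962/3 ≈ 320.67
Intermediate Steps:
t(w) = 2*w/(-7 + w) (t(w) = (2*w)/(-7 + w) = 2*w/(-7 + w))
(115 - 41)*t(13) = (115 - 41)*(2*13/(-7 + 13)) = 74*(2*13/6) = 74*(2*13*(⅙)) = 74*(13/3) = 962/3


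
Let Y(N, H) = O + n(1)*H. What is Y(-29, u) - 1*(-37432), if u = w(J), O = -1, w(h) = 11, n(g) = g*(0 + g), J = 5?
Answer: 37442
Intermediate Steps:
n(g) = g² (n(g) = g*g = g²)
u = 11
Y(N, H) = -1 + H (Y(N, H) = -1 + 1²*H = -1 + 1*H = -1 + H)
Y(-29, u) - 1*(-37432) = (-1 + 11) - 1*(-37432) = 10 + 37432 = 37442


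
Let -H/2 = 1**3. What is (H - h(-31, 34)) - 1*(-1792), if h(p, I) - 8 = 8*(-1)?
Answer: 1790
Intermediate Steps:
h(p, I) = 0 (h(p, I) = 8 + 8*(-1) = 8 - 8 = 0)
H = -2 (H = -2*1**3 = -2*1 = -2)
(H - h(-31, 34)) - 1*(-1792) = (-2 - 1*0) - 1*(-1792) = (-2 + 0) + 1792 = -2 + 1792 = 1790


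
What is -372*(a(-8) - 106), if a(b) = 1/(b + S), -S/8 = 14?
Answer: 394351/10 ≈ 39435.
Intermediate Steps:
S = -112 (S = -8*14 = -112)
a(b) = 1/(-112 + b) (a(b) = 1/(b - 112) = 1/(-112 + b))
-372*(a(-8) - 106) = -372*(1/(-112 - 8) - 106) = -372*(1/(-120) - 106) = -372*(-1/120 - 106) = -372*(-12721/120) = 394351/10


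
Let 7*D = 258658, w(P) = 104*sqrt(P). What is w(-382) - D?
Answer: -258658/7 + 104*I*sqrt(382) ≈ -36951.0 + 2032.7*I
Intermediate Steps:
D = 258658/7 (D = (1/7)*258658 = 258658/7 ≈ 36951.)
w(-382) - D = 104*sqrt(-382) - 1*258658/7 = 104*(I*sqrt(382)) - 258658/7 = 104*I*sqrt(382) - 258658/7 = -258658/7 + 104*I*sqrt(382)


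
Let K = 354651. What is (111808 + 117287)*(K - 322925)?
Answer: 7268267970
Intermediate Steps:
(111808 + 117287)*(K - 322925) = (111808 + 117287)*(354651 - 322925) = 229095*31726 = 7268267970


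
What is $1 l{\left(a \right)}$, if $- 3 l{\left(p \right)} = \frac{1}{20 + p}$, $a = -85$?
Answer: $\frac{1}{195} \approx 0.0051282$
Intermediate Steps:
$l{\left(p \right)} = - \frac{1}{3 \left(20 + p\right)}$
$1 l{\left(a \right)} = 1 \left(- \frac{1}{60 + 3 \left(-85\right)}\right) = 1 \left(- \frac{1}{60 - 255}\right) = 1 \left(- \frac{1}{-195}\right) = 1 \left(\left(-1\right) \left(- \frac{1}{195}\right)\right) = 1 \cdot \frac{1}{195} = \frac{1}{195}$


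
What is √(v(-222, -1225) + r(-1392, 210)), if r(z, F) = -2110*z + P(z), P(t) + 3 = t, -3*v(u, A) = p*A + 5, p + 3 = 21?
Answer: 2*√6621915/3 ≈ 1715.5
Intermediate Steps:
p = 18 (p = -3 + 21 = 18)
v(u, A) = -5/3 - 6*A (v(u, A) = -(18*A + 5)/3 = -(5 + 18*A)/3 = -5/3 - 6*A)
P(t) = -3 + t
r(z, F) = -3 - 2109*z (r(z, F) = -2110*z + (-3 + z) = -3 - 2109*z)
√(v(-222, -1225) + r(-1392, 210)) = √((-5/3 - 6*(-1225)) + (-3 - 2109*(-1392))) = √((-5/3 + 7350) + (-3 + 2935728)) = √(22045/3 + 2935725) = √(8829220/3) = 2*√6621915/3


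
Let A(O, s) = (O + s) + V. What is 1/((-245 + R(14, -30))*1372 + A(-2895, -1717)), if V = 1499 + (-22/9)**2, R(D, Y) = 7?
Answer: -81/26701085 ≈ -3.0336e-6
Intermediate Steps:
V = 121903/81 (V = 1499 + (-22*1/9)**2 = 1499 + (-22/9)**2 = 1499 + 484/81 = 121903/81 ≈ 1505.0)
A(O, s) = 121903/81 + O + s (A(O, s) = (O + s) + 121903/81 = 121903/81 + O + s)
1/((-245 + R(14, -30))*1372 + A(-2895, -1717)) = 1/((-245 + 7)*1372 + (121903/81 - 2895 - 1717)) = 1/(-238*1372 - 251669/81) = 1/(-326536 - 251669/81) = 1/(-26701085/81) = -81/26701085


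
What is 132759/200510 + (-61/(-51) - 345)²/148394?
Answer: 56443194174103/38695702462470 ≈ 1.4586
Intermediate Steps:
132759/200510 + (-61/(-51) - 345)²/148394 = 132759*(1/200510) + (-61*(-1/51) - 345)²*(1/148394) = 132759/200510 + (61/51 - 345)²*(1/148394) = 132759/200510 + (-17534/51)²*(1/148394) = 132759/200510 + (307441156/2601)*(1/148394) = 132759/200510 + 153720578/192986397 = 56443194174103/38695702462470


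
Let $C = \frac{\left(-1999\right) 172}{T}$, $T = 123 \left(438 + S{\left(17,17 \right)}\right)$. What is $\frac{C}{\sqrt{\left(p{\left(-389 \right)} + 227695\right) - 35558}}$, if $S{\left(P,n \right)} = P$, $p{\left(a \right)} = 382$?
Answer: $- \frac{343828 \sqrt{21391}}{3591441945} \approx -0.014002$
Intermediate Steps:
$T = 55965$ ($T = 123 \left(438 + 17\right) = 123 \cdot 455 = 55965$)
$C = - \frac{343828}{55965}$ ($C = \frac{\left(-1999\right) 172}{55965} = \left(-343828\right) \frac{1}{55965} = - \frac{343828}{55965} \approx -6.1436$)
$\frac{C}{\sqrt{\left(p{\left(-389 \right)} + 227695\right) - 35558}} = - \frac{343828}{55965 \sqrt{\left(382 + 227695\right) - 35558}} = - \frac{343828}{55965 \sqrt{228077 - 35558}} = - \frac{343828}{55965 \sqrt{192519}} = - \frac{343828}{55965 \cdot 3 \sqrt{21391}} = - \frac{343828 \frac{\sqrt{21391}}{64173}}{55965} = - \frac{343828 \sqrt{21391}}{3591441945}$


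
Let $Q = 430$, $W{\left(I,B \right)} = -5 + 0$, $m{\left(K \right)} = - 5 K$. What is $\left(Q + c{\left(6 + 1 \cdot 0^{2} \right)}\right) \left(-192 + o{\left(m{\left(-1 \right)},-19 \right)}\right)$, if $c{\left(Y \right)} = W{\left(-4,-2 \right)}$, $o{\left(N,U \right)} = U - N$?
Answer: $-91800$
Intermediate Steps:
$W{\left(I,B \right)} = -5$
$c{\left(Y \right)} = -5$
$\left(Q + c{\left(6 + 1 \cdot 0^{2} \right)}\right) \left(-192 + o{\left(m{\left(-1 \right)},-19 \right)}\right) = \left(430 - 5\right) \left(-192 - \left(19 - -5\right)\right) = 425 \left(-192 - 24\right) = 425 \left(-216\right) = -91800$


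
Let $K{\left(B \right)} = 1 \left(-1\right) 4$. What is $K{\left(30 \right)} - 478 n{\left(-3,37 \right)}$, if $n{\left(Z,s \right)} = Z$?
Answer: $1430$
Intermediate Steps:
$K{\left(B \right)} = -4$ ($K{\left(B \right)} = \left(-1\right) 4 = -4$)
$K{\left(30 \right)} - 478 n{\left(-3,37 \right)} = -4 - -1434 = -4 + 1434 = 1430$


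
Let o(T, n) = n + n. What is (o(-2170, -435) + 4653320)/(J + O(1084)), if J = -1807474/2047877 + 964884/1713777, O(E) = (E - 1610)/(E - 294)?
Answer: -165375961224512145250/35027569564043 ≈ -4.7213e+6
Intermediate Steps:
o(T, n) = 2*n
O(E) = (-1610 + E)/(-294 + E)
J = -28760092770/89989859011 (J = -1807474*1/2047877 + 964884*(1/1713777) = -1807474/2047877 + 321628/571259 = -28760092770/89989859011 ≈ -0.31959)
(o(-2170, -435) + 4653320)/(J + O(1084)) = (2*(-435) + 4653320)/(-28760092770/89989859011 + (-1610 + 1084)/(-294 + 1084)) = (-870 + 4653320)/(-28760092770/89989859011 - 526/790) = 4652450/(-28760092770/89989859011 + (1/790)*(-526)) = 4652450/(-28760092770/89989859011 - 263/395) = 4652450/(-35027569564043/35545994309345) = 4652450*(-35545994309345/35027569564043) = -165375961224512145250/35027569564043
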